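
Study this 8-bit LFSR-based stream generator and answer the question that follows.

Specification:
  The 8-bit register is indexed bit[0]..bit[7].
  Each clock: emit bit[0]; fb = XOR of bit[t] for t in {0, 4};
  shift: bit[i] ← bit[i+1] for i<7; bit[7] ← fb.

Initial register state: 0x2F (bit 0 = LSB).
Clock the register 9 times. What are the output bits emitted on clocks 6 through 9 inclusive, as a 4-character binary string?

1001

reg_0 = 0x2F
clock 1: out=1, reg = 0x97
clock 2: out=1, reg = 0x4B
clock 3: out=1, reg = 0xA5
clock 4: out=1, reg = 0xD2
clock 5: out=0, reg = 0xE9
clock 6: out=1, reg = 0xF4
clock 7: out=0, reg = 0xFA
clock 8: out=0, reg = 0xFD
clock 9: out=1, reg = 0x7E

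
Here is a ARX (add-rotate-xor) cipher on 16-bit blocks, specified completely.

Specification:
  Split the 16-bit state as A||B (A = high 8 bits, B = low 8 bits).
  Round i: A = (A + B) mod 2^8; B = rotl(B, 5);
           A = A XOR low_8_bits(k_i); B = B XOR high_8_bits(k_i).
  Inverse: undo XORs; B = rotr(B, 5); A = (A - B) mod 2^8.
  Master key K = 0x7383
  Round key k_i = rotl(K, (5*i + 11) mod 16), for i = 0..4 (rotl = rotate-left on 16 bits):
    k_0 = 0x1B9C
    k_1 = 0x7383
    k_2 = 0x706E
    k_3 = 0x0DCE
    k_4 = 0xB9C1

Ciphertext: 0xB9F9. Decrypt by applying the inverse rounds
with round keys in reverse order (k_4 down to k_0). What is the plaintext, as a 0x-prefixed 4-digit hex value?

0x3414

s_0 = ciphertext = 0xB9F9
s_1 = InvRound(s_0, k_4) = 0x7602
s_2 = InvRound(s_1, k_3) = 0x4078
s_3 = InvRound(s_2, k_2) = 0xEE40
s_4 = InvRound(s_3, k_1) = 0xD499
s_5 = InvRound(s_4, k_0) = 0x3414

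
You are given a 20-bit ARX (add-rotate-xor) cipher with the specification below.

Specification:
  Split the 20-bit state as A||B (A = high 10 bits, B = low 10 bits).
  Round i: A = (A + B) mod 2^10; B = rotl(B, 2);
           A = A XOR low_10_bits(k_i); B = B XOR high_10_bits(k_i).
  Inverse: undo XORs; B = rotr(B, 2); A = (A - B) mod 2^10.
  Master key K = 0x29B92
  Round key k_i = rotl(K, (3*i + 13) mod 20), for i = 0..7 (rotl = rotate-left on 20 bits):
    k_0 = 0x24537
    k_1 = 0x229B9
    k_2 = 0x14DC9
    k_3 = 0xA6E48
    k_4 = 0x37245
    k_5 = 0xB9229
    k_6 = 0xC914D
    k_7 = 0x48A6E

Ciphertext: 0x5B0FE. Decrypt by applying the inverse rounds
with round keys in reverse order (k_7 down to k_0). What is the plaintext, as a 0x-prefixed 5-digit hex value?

0xA8C63

s_0 = ciphertext = 0x5B0FE
s_1 = InvRound(s_0, k_7) = 0xA2C77
s_2 = InvRound(s_1, k_6) = 0xFCBD4
s_3 = InvRound(s_2, k_5) = 0x63C4C
s_4 = InvRound(s_3, k_4) = 0xE9824
s_5 = InvRound(s_4, k_3) = 0x8FFAF
s_6 = InvRound(s_5, k_2) = 0xBDCFF
s_7 = InvRound(s_6, k_1) = 0x8C51D
s_8 = InvRound(s_7, k_0) = 0xA8C63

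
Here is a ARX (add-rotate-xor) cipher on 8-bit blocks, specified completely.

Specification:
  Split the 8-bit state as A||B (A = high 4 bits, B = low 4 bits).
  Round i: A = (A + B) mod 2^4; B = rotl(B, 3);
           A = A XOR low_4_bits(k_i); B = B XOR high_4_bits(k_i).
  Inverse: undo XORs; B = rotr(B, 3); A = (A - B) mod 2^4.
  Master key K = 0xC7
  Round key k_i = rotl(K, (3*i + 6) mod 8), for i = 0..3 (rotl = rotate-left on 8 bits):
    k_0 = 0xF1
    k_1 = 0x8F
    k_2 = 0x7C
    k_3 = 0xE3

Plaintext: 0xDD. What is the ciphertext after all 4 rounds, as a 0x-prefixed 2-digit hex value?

s_0 = plaintext = 0xDD
s_1 = Round(s_0, k_0) = 0xB1
s_2 = Round(s_1, k_1) = 0x30
s_3 = Round(s_2, k_2) = 0xF7
s_4 = Round(s_3, k_3) = 0x55

0x55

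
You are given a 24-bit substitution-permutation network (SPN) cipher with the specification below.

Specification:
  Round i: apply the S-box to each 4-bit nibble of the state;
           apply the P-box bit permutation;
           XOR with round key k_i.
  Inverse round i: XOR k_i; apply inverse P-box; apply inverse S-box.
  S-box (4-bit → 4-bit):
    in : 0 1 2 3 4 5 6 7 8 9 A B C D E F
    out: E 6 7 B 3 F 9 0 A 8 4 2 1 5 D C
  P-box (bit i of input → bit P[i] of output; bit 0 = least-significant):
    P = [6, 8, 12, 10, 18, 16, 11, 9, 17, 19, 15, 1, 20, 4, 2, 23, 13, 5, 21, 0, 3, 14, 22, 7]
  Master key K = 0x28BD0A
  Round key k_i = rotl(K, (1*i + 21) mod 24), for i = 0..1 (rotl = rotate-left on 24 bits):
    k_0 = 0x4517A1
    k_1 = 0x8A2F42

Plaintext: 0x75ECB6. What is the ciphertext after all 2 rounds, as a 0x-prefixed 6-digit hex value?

s_0 = plaintext = 0x75ECB6
s_1 = Round(s_0, k_0) = 0xF633C4
s_2 = Round(s_1, k_1) = 0x540E91

0x540E91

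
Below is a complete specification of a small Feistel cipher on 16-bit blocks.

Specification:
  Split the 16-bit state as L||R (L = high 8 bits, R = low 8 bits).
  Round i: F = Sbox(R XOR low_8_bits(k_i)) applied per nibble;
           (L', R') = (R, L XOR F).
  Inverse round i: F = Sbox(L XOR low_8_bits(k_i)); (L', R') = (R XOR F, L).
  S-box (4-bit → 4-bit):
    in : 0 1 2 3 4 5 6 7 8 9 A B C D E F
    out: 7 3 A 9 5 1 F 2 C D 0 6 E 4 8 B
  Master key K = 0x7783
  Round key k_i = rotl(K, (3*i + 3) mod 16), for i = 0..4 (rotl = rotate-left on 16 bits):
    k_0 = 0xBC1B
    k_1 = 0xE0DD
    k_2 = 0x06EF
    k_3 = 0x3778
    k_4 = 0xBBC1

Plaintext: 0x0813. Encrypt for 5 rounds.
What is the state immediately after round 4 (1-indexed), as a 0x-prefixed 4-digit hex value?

s_0 = plaintext = 0x0813
s_1 = Round(s_0, k_0) = 0x1374
s_2 = Round(s_1, k_1) = 0x741E
s_3 = Round(s_2, k_2) = 0x1EC7
s_4 = Round(s_3, k_3) = 0xC775
s_5 = Round(s_4, k_4) = 0x75A2

0xC775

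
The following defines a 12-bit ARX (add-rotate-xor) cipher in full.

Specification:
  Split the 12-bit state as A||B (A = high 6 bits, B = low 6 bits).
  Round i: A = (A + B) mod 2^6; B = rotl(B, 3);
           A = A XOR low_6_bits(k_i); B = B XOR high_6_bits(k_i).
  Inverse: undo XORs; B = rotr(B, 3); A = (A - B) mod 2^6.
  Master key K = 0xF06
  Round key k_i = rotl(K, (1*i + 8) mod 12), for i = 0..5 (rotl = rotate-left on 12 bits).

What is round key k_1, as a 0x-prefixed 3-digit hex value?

0xDE0

K = 0xF06
k_0 = rotl(K, (1*0+8) mod 12) = rotl(K, 8) = 0x6F0
k_1 = rotl(K, (1*1+8) mod 12) = rotl(K, 9) = 0xDE0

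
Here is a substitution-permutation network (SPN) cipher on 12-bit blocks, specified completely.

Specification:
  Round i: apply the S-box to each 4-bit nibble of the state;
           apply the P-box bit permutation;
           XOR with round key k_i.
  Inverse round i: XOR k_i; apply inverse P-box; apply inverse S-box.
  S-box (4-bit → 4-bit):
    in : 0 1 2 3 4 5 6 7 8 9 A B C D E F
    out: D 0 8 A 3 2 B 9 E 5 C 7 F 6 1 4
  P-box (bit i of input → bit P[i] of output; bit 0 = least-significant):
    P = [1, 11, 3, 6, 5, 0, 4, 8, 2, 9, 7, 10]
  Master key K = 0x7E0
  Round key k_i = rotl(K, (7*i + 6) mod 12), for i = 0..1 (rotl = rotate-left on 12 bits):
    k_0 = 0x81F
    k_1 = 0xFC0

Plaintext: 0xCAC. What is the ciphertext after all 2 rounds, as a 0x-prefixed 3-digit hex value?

0xAF5

s_0 = plaintext = 0xCAC
s_1 = Round(s_0, k_0) = 0x7C1
s_2 = Round(s_1, k_1) = 0xAF5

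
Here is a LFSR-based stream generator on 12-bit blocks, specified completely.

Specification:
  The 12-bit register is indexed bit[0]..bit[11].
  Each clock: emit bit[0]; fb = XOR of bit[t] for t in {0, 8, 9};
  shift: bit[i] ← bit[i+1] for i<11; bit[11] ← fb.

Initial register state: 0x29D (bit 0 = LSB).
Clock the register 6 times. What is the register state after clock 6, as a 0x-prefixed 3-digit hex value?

0x38A

reg_0 = 0x29D
clock 1: out=1, reg = 0x14E
clock 2: out=0, reg = 0x8A7
clock 3: out=1, reg = 0xC53
clock 4: out=1, reg = 0xE29
clock 5: out=1, reg = 0x714
clock 6: out=0, reg = 0x38A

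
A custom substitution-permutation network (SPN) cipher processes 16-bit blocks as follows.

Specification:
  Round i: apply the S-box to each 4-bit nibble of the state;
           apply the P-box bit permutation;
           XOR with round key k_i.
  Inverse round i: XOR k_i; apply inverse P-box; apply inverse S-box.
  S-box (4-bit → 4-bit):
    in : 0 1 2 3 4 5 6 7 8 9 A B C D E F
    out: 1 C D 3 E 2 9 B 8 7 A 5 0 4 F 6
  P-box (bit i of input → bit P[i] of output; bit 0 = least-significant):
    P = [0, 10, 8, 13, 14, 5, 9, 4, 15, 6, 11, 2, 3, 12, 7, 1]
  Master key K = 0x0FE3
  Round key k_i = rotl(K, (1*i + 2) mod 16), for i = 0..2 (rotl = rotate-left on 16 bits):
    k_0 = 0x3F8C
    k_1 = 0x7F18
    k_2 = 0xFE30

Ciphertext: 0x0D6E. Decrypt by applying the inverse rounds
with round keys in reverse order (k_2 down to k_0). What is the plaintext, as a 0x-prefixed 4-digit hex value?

s_0 = ciphertext = 0x0D6E
s_1 = InvRound(s_0, k_2) = 0x7721
s_2 = InvRound(s_1, k_1) = 0x0DA0
s_3 = InvRound(s_2, k_0) = 0x38F8

0x38F8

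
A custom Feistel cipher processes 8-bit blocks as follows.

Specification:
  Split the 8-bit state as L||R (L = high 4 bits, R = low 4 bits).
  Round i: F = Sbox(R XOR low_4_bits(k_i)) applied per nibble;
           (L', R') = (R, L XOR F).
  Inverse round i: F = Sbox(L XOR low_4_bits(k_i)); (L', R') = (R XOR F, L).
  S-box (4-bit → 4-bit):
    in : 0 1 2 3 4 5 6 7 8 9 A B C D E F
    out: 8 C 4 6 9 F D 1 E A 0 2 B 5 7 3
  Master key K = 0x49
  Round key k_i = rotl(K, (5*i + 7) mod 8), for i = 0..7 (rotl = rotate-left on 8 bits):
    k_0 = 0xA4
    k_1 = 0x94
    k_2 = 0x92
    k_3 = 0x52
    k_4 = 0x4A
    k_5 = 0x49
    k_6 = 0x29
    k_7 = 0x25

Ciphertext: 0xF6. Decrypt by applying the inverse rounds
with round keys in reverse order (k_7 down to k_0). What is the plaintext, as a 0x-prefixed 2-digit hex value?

s_0 = ciphertext = 0xF6
s_1 = InvRound(s_0, k_7) = 0x6F
s_2 = InvRound(s_1, k_6) = 0xC6
s_3 = InvRound(s_2, k_5) = 0x9C
s_4 = InvRound(s_3, k_4) = 0xA9
s_5 = InvRound(s_4, k_3) = 0x7A
s_6 = InvRound(s_5, k_2) = 0x57
s_7 = InvRound(s_6, k_1) = 0xB5
s_8 = InvRound(s_7, k_0) = 0x6B

0x6B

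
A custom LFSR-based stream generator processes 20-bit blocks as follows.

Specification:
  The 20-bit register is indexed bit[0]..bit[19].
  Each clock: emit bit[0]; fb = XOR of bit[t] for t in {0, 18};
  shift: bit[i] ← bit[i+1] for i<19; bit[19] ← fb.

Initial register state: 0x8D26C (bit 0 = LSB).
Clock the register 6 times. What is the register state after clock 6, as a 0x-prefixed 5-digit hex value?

0xDA349

reg_0 = 0x8D26C
clock 1: out=0, reg = 0x46936
clock 2: out=0, reg = 0xA349B
clock 3: out=1, reg = 0xD1A4D
clock 4: out=1, reg = 0x68D26
clock 5: out=0, reg = 0xB4693
clock 6: out=1, reg = 0xDA349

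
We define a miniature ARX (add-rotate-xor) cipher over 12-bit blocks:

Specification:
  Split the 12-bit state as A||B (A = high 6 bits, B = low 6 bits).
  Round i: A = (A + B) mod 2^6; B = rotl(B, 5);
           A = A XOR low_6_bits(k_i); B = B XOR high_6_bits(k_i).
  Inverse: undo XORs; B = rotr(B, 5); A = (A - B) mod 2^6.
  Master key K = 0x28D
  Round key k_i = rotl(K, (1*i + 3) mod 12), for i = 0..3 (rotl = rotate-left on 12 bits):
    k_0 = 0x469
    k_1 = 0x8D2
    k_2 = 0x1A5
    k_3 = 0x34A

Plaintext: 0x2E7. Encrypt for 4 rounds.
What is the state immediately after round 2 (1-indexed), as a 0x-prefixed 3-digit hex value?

0xBF2

s_0 = plaintext = 0x2E7
s_1 = Round(s_0, k_0) = 0x6E2
s_2 = Round(s_1, k_1) = 0xBF2
s_3 = Round(s_2, k_2) = 0x11F
s_4 = Round(s_3, k_3) = 0xA62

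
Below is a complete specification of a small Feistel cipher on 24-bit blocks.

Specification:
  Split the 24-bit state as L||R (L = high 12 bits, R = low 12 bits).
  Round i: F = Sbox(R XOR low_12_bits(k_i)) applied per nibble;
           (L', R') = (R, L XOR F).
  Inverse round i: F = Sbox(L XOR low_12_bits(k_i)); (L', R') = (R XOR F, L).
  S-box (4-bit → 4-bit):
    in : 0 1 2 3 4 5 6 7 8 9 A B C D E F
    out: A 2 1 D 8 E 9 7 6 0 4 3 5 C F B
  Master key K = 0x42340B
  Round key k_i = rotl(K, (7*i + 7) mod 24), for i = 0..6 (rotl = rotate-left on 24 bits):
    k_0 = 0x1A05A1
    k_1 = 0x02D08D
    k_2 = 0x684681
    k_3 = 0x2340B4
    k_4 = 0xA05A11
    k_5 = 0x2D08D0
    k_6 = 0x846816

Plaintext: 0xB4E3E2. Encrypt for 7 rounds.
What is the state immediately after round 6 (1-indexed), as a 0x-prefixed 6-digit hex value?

0xF1A158

s_0 = plaintext = 0xB4E3E2
s_1 = Round(s_0, k_0) = 0x3E22C3
s_2 = Round(s_1, k_1) = 0x2C326D
s_3 = Round(s_2, k_2) = 0x26DA36
s_4 = Round(s_3, k_3) = 0xA3660C
s_5 = Round(s_4, k_4) = 0x60CF1A
s_6 = Round(s_5, k_5) = 0xF1A158
s_7 = Round(s_6, k_6) = 0x158F95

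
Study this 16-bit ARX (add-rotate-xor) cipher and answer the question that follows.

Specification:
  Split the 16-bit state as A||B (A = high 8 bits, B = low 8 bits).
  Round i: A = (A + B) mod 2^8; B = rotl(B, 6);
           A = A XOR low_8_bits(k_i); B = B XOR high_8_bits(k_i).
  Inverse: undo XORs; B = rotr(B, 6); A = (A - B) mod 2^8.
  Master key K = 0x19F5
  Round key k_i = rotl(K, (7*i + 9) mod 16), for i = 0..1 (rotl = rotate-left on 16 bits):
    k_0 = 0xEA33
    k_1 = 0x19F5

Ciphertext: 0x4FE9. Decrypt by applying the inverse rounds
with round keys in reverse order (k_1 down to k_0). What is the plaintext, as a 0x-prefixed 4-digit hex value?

0x20A4

s_0 = ciphertext = 0x4FE9
s_1 = InvRound(s_0, k_1) = 0xF7C3
s_2 = InvRound(s_1, k_0) = 0x20A4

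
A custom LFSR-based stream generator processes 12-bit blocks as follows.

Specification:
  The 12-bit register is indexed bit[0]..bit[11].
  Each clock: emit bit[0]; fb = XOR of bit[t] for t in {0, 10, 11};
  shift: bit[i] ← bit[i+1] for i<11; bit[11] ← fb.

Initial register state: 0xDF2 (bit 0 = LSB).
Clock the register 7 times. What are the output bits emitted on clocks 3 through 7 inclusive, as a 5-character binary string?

reg_0 = 0xDF2
clock 1: out=0, reg = 0x6F9
clock 2: out=1, reg = 0x37C
clock 3: out=0, reg = 0x1BE
clock 4: out=0, reg = 0x0DF
clock 5: out=1, reg = 0x86F
clock 6: out=1, reg = 0x437
clock 7: out=1, reg = 0x21B

00111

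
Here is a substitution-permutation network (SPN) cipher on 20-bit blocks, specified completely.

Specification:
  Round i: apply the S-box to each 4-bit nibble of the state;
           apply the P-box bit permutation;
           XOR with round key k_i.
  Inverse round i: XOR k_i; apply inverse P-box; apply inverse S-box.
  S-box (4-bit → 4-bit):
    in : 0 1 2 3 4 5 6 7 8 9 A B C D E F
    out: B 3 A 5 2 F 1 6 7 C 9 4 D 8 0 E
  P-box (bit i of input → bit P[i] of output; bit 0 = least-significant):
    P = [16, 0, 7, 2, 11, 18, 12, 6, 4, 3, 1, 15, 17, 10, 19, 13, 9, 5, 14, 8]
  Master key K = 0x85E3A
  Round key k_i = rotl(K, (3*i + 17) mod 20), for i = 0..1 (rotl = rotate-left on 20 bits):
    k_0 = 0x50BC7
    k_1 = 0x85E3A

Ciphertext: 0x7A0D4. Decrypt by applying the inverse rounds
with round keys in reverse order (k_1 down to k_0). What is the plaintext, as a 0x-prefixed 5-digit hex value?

0xB7878

s_0 = ciphertext = 0x7A0D4
s_1 = InvRound(s_0, k_1) = 0x85F5C
s_2 = InvRound(s_1, k_0) = 0xB7878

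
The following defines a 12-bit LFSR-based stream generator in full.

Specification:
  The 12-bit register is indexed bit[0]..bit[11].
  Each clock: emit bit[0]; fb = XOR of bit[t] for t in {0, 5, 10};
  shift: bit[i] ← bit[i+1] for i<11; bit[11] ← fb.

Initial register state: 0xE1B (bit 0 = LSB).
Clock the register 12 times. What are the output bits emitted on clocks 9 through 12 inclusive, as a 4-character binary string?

reg_0 = 0xE1B
clock 1: out=1, reg = 0x70D
clock 2: out=1, reg = 0x386
clock 3: out=0, reg = 0x1C3
clock 4: out=1, reg = 0x8E1
clock 5: out=1, reg = 0x470
clock 6: out=0, reg = 0x238
clock 7: out=0, reg = 0x91C
clock 8: out=0, reg = 0x48E
clock 9: out=0, reg = 0xA47
clock 10: out=1, reg = 0xD23
clock 11: out=1, reg = 0xE91
clock 12: out=1, reg = 0x748

0111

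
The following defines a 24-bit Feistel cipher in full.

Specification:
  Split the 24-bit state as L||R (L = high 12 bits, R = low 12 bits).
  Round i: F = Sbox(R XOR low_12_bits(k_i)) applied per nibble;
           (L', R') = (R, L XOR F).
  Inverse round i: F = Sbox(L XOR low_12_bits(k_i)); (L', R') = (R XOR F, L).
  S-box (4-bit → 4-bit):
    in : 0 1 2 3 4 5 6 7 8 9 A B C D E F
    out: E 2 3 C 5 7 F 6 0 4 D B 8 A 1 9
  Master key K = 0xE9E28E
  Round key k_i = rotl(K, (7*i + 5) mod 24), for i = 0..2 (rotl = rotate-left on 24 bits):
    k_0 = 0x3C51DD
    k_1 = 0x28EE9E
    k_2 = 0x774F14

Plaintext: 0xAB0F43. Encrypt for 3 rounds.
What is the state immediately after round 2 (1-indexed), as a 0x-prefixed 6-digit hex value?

0xBF18BA

s_0 = plaintext = 0xAB0F43
s_1 = Round(s_0, k_0) = 0xF43BF1
s_2 = Round(s_1, k_1) = 0xBF18BA
s_3 = Round(s_2, k_2) = 0x8BAD20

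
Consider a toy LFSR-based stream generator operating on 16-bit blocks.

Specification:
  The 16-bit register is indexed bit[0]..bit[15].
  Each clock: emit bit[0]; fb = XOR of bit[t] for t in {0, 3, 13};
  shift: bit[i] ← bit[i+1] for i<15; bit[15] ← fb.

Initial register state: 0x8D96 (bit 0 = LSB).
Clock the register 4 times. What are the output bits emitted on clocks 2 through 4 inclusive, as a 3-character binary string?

reg_0 = 0x8D96
clock 1: out=0, reg = 0x46CB
clock 2: out=1, reg = 0x2365
clock 3: out=1, reg = 0x11B2
clock 4: out=0, reg = 0x08D9

110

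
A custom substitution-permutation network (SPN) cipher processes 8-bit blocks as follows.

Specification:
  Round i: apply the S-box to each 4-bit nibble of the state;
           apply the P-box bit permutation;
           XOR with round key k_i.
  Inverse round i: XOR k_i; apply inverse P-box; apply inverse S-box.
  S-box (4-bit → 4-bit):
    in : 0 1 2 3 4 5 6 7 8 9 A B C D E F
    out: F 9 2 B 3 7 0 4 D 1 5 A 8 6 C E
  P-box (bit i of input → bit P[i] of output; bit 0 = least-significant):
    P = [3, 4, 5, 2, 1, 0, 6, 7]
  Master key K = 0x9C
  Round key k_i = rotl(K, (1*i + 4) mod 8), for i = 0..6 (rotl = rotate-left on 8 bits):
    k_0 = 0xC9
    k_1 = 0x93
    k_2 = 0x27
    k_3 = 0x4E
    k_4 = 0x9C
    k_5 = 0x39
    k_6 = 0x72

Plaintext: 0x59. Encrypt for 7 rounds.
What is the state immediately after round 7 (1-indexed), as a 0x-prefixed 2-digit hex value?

0xD2

s_0 = plaintext = 0x59
s_1 = Round(s_0, k_0) = 0x82
s_2 = Round(s_1, k_1) = 0x41
s_3 = Round(s_2, k_2) = 0x28
s_4 = Round(s_3, k_3) = 0x63
s_5 = Round(s_4, k_4) = 0x80
s_6 = Round(s_5, k_5) = 0xC7
s_7 = Round(s_6, k_6) = 0xD2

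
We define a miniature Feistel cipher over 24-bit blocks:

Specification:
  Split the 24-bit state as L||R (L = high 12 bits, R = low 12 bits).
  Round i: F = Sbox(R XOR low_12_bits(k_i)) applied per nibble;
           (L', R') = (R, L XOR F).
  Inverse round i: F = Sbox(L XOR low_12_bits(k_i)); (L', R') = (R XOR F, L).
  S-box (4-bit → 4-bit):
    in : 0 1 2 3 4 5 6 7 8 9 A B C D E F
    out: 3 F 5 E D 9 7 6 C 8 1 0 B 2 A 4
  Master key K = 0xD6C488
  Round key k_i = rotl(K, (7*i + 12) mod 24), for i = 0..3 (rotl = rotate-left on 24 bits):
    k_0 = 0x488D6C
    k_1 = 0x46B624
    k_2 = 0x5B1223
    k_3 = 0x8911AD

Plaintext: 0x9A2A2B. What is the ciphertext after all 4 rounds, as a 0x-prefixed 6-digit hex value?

s_0 = plaintext = 0x9A2A2B
s_1 = Round(s_0, k_0) = 0xA2BF74
s_2 = Round(s_1, k_1) = 0xF742B8
s_3 = Round(s_2, k_2) = 0x2B8CF4
s_4 = Round(s_3, k_3) = 0xCF4020

0xCF4020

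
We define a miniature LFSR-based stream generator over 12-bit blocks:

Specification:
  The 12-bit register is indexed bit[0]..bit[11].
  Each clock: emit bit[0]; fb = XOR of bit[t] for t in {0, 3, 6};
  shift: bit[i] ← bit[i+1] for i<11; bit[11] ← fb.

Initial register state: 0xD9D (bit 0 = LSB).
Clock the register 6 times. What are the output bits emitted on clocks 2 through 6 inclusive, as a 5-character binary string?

reg_0 = 0xD9D
clock 1: out=1, reg = 0x6CE
clock 2: out=0, reg = 0x367
clock 3: out=1, reg = 0x1B3
clock 4: out=1, reg = 0x8D9
clock 5: out=1, reg = 0xC6C
clock 6: out=0, reg = 0x636

01110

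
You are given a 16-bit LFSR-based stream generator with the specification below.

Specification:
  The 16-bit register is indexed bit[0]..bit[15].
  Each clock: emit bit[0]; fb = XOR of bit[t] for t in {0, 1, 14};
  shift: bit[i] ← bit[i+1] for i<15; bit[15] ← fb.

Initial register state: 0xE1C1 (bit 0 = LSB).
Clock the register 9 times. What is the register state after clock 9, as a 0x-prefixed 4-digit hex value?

reg_0 = 0xE1C1
clock 1: out=1, reg = 0x70E0
clock 2: out=0, reg = 0xB870
clock 3: out=0, reg = 0x5C38
clock 4: out=0, reg = 0xAE1C
clock 5: out=0, reg = 0x570E
clock 6: out=0, reg = 0x2B87
clock 7: out=1, reg = 0x15C3
clock 8: out=1, reg = 0x0AE1
clock 9: out=1, reg = 0x8570

0x8570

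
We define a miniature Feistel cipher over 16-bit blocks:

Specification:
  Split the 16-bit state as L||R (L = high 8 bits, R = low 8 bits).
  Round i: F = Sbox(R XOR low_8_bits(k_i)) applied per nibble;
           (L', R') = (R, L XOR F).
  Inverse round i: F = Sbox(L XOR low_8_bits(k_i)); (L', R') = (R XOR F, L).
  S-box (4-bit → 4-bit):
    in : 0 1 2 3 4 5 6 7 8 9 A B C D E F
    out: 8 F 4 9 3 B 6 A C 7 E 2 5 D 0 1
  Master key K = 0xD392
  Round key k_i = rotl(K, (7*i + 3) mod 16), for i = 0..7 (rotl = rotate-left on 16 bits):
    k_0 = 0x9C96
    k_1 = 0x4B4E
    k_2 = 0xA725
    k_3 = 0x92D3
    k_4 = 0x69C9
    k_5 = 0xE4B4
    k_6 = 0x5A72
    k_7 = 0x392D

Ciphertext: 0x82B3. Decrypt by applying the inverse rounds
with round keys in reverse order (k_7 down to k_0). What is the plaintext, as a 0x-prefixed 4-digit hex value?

s_0 = ciphertext = 0x82B3
s_1 = InvRound(s_0, k_7) = 0x5282
s_2 = InvRound(s_1, k_6) = 0xCA52
s_3 = InvRound(s_2, k_5) = 0xF2CA
s_4 = InvRound(s_3, k_4) = 0x58F2
s_5 = InvRound(s_4, k_3) = 0x3058
s_6 = InvRound(s_5, k_2) = 0xA330
s_7 = InvRound(s_6, k_1) = 0x3DA3
s_8 = InvRound(s_7, k_0) = 0x413D

0x413D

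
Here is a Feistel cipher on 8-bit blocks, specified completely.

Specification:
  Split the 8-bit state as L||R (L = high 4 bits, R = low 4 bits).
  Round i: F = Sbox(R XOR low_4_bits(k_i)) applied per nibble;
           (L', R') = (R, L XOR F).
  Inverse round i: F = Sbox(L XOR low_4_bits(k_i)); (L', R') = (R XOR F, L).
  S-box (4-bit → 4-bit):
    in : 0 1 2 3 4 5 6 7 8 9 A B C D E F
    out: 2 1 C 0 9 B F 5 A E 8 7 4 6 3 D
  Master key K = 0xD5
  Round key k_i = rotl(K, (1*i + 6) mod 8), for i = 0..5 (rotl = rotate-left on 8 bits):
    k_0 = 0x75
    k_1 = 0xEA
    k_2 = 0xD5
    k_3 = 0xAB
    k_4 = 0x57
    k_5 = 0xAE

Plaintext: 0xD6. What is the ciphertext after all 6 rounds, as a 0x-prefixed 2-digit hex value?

0xA4

s_0 = plaintext = 0xD6
s_1 = Round(s_0, k_0) = 0x6D
s_2 = Round(s_1, k_1) = 0xD3
s_3 = Round(s_2, k_2) = 0x32
s_4 = Round(s_3, k_3) = 0x2D
s_5 = Round(s_4, k_4) = 0xDA
s_6 = Round(s_5, k_5) = 0xA4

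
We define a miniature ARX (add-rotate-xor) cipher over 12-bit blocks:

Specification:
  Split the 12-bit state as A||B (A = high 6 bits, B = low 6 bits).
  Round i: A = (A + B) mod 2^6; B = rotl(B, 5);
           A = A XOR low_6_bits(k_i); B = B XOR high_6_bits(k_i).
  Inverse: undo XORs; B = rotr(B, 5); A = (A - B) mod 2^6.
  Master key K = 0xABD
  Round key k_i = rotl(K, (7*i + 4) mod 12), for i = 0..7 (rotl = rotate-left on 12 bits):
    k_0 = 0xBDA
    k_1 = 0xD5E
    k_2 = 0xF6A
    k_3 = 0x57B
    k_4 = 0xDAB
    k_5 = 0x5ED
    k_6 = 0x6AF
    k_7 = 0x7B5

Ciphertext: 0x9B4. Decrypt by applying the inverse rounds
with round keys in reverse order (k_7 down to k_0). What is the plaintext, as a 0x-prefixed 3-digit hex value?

0x7A0

s_0 = ciphertext = 0x9B4
s_1 = InvRound(s_0, k_7) = 0xF95
s_2 = InvRound(s_1, k_6) = 0xCDE
s_3 = InvRound(s_2, k_5) = 0x312
s_4 = InvRound(s_3, k_4) = 0x789
s_5 = InvRound(s_4, k_3) = 0xB78
s_6 = InvRound(s_5, k_2) = 0xF4A
s_7 = InvRound(s_6, k_1) = 0x93F
s_8 = InvRound(s_7, k_0) = 0x7A0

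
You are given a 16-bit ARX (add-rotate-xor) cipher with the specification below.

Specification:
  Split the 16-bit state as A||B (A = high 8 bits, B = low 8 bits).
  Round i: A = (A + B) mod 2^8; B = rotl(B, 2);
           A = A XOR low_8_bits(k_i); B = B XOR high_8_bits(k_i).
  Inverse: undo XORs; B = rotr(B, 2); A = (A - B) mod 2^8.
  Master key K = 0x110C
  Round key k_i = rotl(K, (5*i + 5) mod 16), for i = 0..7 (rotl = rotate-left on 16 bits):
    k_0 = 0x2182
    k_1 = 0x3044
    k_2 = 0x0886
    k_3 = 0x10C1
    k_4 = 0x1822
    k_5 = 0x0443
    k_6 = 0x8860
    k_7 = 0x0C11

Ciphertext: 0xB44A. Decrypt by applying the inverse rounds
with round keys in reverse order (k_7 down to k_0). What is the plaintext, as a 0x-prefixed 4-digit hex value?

0x9659

s_0 = ciphertext = 0xB44A
s_1 = InvRound(s_0, k_7) = 0x1491
s_2 = InvRound(s_1, k_6) = 0x2E46
s_3 = InvRound(s_2, k_5) = 0xDD90
s_4 = InvRound(s_3, k_4) = 0xDD22
s_5 = InvRound(s_4, k_3) = 0x908C
s_6 = InvRound(s_5, k_2) = 0xF521
s_7 = InvRound(s_6, k_1) = 0x6D44
s_8 = InvRound(s_7, k_0) = 0x9659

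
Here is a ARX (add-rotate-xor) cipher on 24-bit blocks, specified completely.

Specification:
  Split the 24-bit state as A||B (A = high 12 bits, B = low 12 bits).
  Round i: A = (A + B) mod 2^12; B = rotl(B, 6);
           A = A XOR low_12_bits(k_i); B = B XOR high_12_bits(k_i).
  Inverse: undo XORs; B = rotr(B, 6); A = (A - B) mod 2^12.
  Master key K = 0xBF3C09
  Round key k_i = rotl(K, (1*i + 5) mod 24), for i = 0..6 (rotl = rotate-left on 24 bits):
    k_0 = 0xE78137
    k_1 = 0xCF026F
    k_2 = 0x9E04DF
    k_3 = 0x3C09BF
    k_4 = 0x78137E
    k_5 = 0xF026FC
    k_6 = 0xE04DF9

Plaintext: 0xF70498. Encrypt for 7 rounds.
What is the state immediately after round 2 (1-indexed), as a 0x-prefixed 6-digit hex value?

s_0 = plaintext = 0xF70498
s_1 = Round(s_0, k_0) = 0x53F86A
s_2 = Round(s_1, k_1) = 0xFC6651
s_3 = Round(s_2, k_2) = 0x2C8DB9
s_4 = Round(s_3, k_3) = 0x93EDB6
s_5 = Round(s_4, k_4) = 0x58AA37
s_6 = Round(s_5, k_5) = 0x93D2EA
s_7 = Round(s_6, k_6) = 0x1DE48F

0xFC6651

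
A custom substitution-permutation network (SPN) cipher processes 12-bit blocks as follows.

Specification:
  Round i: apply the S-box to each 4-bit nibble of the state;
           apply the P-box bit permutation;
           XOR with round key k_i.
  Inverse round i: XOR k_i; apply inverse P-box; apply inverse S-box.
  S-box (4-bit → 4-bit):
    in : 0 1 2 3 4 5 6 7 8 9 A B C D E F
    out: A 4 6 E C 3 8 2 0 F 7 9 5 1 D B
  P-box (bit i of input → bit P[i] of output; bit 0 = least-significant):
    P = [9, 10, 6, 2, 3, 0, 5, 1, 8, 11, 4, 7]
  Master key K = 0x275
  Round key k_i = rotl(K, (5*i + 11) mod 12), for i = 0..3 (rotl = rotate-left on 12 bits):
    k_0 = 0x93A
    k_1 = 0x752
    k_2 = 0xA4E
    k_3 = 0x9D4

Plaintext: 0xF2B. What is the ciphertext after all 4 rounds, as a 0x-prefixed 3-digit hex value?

0xB8C

s_0 = plaintext = 0xF2B
s_1 = Round(s_0, k_0) = 0x29F
s_2 = Round(s_1, k_1) = 0x96D
s_3 = Round(s_2, k_2) = 0x1DC
s_4 = Round(s_3, k_3) = 0xB8C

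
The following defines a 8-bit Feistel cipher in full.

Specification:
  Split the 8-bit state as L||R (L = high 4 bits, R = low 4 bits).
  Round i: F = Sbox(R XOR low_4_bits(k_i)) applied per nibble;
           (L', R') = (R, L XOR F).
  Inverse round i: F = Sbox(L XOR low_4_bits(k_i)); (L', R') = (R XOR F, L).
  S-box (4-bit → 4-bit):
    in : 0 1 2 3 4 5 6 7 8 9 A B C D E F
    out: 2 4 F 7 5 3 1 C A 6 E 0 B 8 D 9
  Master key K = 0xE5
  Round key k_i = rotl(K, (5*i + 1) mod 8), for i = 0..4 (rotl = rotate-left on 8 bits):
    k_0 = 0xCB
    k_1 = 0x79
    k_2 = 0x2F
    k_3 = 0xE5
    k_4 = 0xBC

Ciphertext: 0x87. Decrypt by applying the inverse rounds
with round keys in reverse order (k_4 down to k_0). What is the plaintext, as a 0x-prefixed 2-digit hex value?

0xB4

s_0 = ciphertext = 0x87
s_1 = InvRound(s_0, k_4) = 0x28
s_2 = InvRound(s_1, k_3) = 0x42
s_3 = InvRound(s_2, k_2) = 0x24
s_4 = InvRound(s_3, k_1) = 0x42
s_5 = InvRound(s_4, k_0) = 0xB4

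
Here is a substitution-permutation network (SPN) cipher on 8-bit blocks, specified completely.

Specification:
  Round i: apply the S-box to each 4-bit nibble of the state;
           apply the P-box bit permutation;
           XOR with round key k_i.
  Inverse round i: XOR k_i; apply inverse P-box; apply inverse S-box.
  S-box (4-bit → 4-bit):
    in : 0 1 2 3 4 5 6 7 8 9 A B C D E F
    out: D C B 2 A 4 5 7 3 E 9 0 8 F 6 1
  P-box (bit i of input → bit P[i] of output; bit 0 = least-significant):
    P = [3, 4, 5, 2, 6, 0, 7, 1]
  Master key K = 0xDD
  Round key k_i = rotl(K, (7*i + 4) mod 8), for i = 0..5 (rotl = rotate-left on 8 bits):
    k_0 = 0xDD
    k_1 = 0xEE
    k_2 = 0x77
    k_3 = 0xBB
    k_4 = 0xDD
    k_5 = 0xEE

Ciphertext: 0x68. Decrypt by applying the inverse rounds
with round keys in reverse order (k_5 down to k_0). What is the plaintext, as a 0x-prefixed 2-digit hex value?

s_0 = ciphertext = 0x68
s_1 = InvRound(s_0, k_5) = 0x1C
s_2 = InvRound(s_1, k_4) = 0x7B
s_3 = InvRound(s_2, k_3) = 0x6B
s_4 = InvRound(s_3, k_2) = 0xB2
s_5 = InvRound(s_4, k_1) = 0xF2
s_6 = InvRound(s_5, k_0) = 0x40

0x40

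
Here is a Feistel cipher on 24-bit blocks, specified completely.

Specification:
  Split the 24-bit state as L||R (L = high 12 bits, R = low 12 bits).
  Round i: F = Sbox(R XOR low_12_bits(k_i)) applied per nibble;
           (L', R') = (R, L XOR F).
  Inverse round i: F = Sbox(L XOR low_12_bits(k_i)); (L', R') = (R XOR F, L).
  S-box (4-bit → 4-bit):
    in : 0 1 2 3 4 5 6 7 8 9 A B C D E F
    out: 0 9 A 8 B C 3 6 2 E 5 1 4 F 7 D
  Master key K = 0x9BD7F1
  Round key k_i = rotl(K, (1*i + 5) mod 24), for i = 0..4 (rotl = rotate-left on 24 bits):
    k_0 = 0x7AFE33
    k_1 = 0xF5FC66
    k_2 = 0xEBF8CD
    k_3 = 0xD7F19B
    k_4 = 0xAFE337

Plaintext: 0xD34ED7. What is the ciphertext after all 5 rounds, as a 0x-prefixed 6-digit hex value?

s_0 = plaintext = 0xD34ED7
s_1 = Round(s_0, k_0) = 0xED7D4F
s_2 = Round(s_1, k_1) = 0xD4F779
s_3 = Round(s_2, k_2) = 0x779054
s_4 = Round(s_3, k_3) = 0x054E34
s_5 = Round(s_4, k_4) = 0xE34F5C

0xE34F5C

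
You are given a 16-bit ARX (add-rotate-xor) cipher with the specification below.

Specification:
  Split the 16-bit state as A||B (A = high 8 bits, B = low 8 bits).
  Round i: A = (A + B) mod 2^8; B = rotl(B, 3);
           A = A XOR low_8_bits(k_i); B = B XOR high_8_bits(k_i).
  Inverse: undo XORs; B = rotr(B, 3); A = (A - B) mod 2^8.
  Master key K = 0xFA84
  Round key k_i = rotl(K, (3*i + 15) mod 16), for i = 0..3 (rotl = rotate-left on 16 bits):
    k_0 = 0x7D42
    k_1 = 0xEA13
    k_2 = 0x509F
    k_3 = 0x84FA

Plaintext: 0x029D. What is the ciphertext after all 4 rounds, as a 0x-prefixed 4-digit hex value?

s_0 = plaintext = 0x029D
s_1 = Round(s_0, k_0) = 0xDD91
s_2 = Round(s_1, k_1) = 0x7D66
s_3 = Round(s_2, k_2) = 0x7C63
s_4 = Round(s_3, k_3) = 0x259F

0x259F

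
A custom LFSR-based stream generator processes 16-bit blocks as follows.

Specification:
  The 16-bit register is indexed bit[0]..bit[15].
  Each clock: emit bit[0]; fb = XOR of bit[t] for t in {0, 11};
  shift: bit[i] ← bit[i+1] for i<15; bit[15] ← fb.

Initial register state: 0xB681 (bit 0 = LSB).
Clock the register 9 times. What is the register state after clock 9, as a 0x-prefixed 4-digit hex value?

0x3BDB

reg_0 = 0xB681
clock 1: out=1, reg = 0xDB40
clock 2: out=0, reg = 0xEDA0
clock 3: out=0, reg = 0xF6D0
clock 4: out=0, reg = 0x7B68
clock 5: out=0, reg = 0xBDB4
clock 6: out=0, reg = 0xDEDA
clock 7: out=0, reg = 0xEF6D
clock 8: out=1, reg = 0x77B6
clock 9: out=0, reg = 0x3BDB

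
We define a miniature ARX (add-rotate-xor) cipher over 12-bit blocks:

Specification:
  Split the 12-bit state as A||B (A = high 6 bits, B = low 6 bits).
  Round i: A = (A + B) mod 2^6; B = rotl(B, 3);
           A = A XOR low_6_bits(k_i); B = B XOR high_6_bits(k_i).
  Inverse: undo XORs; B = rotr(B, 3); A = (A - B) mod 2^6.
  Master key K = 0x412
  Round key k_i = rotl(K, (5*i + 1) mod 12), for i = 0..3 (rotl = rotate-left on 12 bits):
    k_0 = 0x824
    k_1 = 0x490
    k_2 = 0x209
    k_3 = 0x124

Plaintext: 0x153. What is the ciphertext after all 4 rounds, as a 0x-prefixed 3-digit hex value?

0x980

s_0 = plaintext = 0x153
s_1 = Round(s_0, k_0) = 0xF3A
s_2 = Round(s_1, k_1) = 0x985
s_3 = Round(s_2, k_2) = 0x8A0
s_4 = Round(s_3, k_3) = 0x980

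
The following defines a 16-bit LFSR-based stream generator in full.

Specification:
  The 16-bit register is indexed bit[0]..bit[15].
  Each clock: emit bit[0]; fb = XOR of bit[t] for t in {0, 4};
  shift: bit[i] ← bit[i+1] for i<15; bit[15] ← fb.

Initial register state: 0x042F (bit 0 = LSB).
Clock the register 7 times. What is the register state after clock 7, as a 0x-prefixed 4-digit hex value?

reg_0 = 0x042F
clock 1: out=1, reg = 0x8217
clock 2: out=1, reg = 0x410B
clock 3: out=1, reg = 0xA085
clock 4: out=1, reg = 0xD042
clock 5: out=0, reg = 0x6821
clock 6: out=1, reg = 0xB410
clock 7: out=0, reg = 0xDA08

0xDA08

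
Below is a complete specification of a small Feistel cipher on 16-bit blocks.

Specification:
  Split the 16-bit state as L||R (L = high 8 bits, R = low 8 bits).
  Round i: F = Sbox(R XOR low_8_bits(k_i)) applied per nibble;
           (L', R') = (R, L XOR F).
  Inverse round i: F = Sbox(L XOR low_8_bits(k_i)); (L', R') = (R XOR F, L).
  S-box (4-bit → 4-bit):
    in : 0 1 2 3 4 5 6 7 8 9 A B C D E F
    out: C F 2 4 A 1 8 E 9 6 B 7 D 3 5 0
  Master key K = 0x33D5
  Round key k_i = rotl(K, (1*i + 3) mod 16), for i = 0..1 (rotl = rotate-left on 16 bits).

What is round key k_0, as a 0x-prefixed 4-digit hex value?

K = 0x33D5
k_0 = rotl(K, (1*0+3) mod 16) = rotl(K, 3) = 0x9EA9

0x9EA9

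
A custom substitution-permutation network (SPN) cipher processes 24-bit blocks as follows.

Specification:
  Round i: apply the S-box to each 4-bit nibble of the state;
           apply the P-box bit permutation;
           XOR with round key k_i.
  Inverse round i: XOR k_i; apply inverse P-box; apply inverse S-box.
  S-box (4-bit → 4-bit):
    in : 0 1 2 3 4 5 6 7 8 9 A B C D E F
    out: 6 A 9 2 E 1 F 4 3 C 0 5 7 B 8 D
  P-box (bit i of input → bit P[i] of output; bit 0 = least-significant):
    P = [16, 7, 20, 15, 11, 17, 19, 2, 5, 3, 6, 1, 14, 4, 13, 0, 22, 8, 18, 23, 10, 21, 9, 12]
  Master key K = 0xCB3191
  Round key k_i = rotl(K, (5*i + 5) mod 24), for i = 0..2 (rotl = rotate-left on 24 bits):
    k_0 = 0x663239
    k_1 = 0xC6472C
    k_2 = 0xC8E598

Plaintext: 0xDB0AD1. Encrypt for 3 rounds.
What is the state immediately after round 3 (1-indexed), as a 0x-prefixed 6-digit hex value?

s_0 = plaintext = 0xDB0AD1
s_1 = Round(s_0, k_0) = 0x008EAD
s_2 = Round(s_1, k_1) = 0xE384BE
s_3 = Round(s_2, k_2) = 0xC03CC2

0xC03CC2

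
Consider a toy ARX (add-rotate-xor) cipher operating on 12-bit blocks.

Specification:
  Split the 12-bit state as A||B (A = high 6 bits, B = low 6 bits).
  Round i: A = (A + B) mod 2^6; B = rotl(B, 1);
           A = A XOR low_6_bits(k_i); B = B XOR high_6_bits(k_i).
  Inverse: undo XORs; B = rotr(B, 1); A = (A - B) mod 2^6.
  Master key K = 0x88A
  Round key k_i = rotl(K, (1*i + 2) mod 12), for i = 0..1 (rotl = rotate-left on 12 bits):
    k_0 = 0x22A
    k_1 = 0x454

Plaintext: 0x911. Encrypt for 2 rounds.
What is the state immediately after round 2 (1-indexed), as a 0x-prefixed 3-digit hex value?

0x744

s_0 = plaintext = 0x911
s_1 = Round(s_0, k_0) = 0x7EA
s_2 = Round(s_1, k_1) = 0x744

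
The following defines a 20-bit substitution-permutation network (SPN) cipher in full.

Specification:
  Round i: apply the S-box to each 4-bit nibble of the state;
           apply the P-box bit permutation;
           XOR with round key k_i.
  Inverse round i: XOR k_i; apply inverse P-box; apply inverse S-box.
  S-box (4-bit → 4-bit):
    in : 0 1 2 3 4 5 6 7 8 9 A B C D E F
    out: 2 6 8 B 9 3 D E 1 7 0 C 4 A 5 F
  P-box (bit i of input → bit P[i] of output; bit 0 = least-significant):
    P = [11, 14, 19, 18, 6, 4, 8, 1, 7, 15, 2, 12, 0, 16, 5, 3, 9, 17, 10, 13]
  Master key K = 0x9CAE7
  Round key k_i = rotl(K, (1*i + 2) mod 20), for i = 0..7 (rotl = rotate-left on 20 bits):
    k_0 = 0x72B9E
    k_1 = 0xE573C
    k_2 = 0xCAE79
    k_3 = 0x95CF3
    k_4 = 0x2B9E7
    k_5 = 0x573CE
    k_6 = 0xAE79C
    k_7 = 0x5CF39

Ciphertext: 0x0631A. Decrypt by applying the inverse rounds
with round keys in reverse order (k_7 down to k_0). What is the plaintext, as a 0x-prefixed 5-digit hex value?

0x95FBB

s_0 = ciphertext = 0x0631A
s_1 = InvRound(s_0, k_7) = 0xB9024
s_2 = InvRound(s_1, k_6) = 0x67410
s_3 = InvRound(s_2, k_5) = 0x9DEFA
s_4 = InvRound(s_3, k_4) = 0xF3C11
s_5 = InvRound(s_4, k_3) = 0xDC84D
s_6 = InvRound(s_5, k_2) = 0x61C00
s_7 = InvRound(s_6, k_1) = 0x8BC19
s_8 = InvRound(s_7, k_0) = 0x95FBB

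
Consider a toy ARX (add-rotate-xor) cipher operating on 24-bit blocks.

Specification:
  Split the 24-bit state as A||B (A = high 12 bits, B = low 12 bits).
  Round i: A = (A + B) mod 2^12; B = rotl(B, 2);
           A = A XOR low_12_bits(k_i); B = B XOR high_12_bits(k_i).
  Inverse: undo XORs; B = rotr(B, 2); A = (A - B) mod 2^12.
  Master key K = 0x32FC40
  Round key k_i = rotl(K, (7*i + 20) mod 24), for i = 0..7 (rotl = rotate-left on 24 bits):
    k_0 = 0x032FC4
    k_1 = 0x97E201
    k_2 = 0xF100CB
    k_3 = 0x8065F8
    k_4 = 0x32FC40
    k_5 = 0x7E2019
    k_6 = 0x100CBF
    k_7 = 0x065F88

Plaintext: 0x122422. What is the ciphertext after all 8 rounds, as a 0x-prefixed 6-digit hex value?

0xD11F58

s_0 = plaintext = 0x122422
s_1 = Round(s_0, k_0) = 0xA800BB
s_2 = Round(s_1, k_1) = 0x93AB92
s_3 = Round(s_2, k_2) = 0x40715A
s_4 = Round(s_3, k_3) = 0x099D6E
s_5 = Round(s_4, k_4) = 0x247694
s_6 = Round(s_5, k_5) = 0x8C2DB3
s_7 = Round(s_6, k_6) = 0xACA7CF
s_8 = Round(s_7, k_7) = 0xD11F58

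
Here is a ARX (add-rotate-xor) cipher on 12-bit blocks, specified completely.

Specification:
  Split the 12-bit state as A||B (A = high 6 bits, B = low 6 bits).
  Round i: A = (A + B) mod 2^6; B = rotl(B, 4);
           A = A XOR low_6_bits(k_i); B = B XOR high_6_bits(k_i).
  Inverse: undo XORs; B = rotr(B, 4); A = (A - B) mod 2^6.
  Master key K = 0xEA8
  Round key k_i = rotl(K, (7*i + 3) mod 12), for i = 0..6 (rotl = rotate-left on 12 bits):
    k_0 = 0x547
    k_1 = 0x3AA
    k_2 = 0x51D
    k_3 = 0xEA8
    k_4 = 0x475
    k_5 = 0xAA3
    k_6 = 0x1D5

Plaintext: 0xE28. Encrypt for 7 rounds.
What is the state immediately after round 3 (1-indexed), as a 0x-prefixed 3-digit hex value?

s_0 = plaintext = 0xE28
s_1 = Round(s_0, k_0) = 0x9DF
s_2 = Round(s_1, k_1) = 0xB39
s_3 = Round(s_2, k_2) = 0xE0A
s_4 = Round(s_3, k_3) = 0xA98
s_5 = Round(s_4, k_4) = 0xDD7
s_6 = Round(s_5, k_5) = 0xB5F
s_7 = Round(s_6, k_6) = 0x670

0xE0A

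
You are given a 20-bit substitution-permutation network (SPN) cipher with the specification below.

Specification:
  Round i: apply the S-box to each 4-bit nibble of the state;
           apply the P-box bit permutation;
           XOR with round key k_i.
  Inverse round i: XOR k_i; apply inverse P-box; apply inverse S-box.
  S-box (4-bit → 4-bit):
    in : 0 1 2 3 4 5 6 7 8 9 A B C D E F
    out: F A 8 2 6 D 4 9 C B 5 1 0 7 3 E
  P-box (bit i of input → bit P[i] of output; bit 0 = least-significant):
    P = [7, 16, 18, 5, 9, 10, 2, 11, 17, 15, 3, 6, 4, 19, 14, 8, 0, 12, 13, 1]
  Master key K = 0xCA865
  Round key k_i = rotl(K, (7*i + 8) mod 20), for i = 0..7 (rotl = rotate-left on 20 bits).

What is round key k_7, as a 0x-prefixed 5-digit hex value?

0xB950C

K = 0xCA865
k_0 = rotl(K, (7*0+8) mod 20) = rotl(K, 8) = 0x865CA
k_1 = rotl(K, (7*1+8) mod 20) = rotl(K, 15) = 0x2E543
k_2 = rotl(K, (7*2+8) mod 20) = rotl(K, 2) = 0x2A197
k_3 = rotl(K, (7*3+8) mod 20) = rotl(K, 9) = 0x0CB95
k_4 = rotl(K, (7*4+8) mod 20) = rotl(K, 16) = 0x5CA86
k_5 = rotl(K, (7*5+8) mod 20) = rotl(K, 3) = 0x5432E
k_6 = rotl(K, (7*6+8) mod 20) = rotl(K, 10) = 0x1972A
k_7 = rotl(K, (7*7+8) mod 20) = rotl(K, 17) = 0xB950C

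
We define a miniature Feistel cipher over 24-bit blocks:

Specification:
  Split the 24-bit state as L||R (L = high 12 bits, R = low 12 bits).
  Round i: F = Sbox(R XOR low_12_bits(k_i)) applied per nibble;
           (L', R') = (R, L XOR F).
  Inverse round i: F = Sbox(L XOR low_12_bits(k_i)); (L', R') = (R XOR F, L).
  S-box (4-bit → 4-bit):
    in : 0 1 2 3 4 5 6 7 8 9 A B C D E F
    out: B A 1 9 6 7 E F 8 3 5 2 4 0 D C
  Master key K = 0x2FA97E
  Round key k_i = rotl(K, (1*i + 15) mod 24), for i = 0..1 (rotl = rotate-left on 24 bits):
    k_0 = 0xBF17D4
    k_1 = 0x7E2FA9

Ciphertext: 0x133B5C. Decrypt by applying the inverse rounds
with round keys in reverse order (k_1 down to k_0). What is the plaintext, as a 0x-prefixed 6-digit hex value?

s_0 = ciphertext = 0x133B5C
s_1 = InvRound(s_0, k_1) = 0x669133
s_2 = InvRound(s_1, k_0) = 0xB13669

0xB13669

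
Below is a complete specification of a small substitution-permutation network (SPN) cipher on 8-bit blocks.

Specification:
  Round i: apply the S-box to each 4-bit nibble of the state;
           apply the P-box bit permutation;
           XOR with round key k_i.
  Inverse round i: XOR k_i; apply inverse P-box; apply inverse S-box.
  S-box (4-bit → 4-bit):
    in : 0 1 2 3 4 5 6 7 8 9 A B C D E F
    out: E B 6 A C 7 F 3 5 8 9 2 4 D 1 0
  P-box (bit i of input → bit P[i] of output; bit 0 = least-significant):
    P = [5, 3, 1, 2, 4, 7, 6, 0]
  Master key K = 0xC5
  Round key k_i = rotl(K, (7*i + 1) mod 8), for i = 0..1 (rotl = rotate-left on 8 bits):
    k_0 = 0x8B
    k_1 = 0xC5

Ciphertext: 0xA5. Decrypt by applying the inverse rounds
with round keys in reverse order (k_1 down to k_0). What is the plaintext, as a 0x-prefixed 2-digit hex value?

s_0 = ciphertext = 0xA5
s_1 = InvRound(s_0, k_1) = 0xCE
s_2 = InvRound(s_1, k_0) = 0x49

0x49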